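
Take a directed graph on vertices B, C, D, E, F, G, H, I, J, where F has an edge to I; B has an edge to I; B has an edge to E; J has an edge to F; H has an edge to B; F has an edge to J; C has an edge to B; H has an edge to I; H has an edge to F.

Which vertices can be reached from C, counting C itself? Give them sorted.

Start at C.
Its neighbours: B.
Then their neighbours: E, I.
Nothing further is reachable.

B, C, E, I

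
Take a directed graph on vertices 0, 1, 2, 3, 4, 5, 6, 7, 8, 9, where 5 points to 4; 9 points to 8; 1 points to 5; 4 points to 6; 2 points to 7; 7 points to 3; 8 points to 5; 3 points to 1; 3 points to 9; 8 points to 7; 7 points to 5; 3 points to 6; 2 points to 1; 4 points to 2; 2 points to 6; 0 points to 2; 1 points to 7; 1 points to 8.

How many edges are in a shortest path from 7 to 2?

3

Distance 0: 7.
Distance 1: 3, 5.
Distance 2: 1, 4, 6, 9.
Distance 3: 2, 8 — contains 2.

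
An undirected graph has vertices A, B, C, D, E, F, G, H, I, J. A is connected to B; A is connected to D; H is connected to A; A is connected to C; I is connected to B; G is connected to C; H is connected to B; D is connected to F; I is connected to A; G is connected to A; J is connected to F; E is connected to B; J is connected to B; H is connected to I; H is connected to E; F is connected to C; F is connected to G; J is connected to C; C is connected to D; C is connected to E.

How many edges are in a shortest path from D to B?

Distance 0: D.
Distance 1: A, C, F.
Distance 2: B, E, G, H, I, J — contains B.

2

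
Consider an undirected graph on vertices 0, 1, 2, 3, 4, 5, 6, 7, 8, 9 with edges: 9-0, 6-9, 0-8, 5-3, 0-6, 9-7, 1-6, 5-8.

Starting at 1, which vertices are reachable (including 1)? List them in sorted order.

Start at 1.
Its neighbours: 6.
Then their neighbours: 0, 9.
Then next layer: 7, 8.
Then next layer: 5.
Then next layer: 3.
Nothing further is reachable.

0, 1, 3, 5, 6, 7, 8, 9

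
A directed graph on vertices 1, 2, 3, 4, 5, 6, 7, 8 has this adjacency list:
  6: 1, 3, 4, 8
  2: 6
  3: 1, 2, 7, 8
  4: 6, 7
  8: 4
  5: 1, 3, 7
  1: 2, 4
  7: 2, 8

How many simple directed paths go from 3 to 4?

11

3→1→2→6→4
3→1→2→6→8→4
3→1→4
3→2→6→1→4
3→2→6→4
3→2→6→8→4
3→7→2→6→1→4
3→7→2→6→4
3→7→2→6→8→4
3→7→8→4
3→8→4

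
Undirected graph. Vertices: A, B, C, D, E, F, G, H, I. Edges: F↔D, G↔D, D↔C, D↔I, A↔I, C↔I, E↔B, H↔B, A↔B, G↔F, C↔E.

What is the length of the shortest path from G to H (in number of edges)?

5

Distance 0: G.
Distance 1: D, F.
Distance 2: C, I.
Distance 3: A, E.
Distance 4: B.
Distance 5: H — contains H.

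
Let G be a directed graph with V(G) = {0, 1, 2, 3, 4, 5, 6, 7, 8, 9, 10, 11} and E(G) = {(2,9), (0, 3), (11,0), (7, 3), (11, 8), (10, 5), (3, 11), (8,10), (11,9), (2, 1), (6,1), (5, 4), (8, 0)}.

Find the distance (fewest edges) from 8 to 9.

4

Distance 0: 8.
Distance 1: 0, 10.
Distance 2: 3, 5.
Distance 3: 4, 11.
Distance 4: 9 — contains 9.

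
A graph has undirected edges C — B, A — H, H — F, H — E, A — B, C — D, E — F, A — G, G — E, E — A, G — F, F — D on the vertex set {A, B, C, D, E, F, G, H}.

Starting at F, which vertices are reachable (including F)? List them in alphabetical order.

Start at F.
Its neighbours: D, E, G, H.
Then their neighbours: A, C.
Then next layer: B.
Every vertex is now reached.

A, B, C, D, E, F, G, H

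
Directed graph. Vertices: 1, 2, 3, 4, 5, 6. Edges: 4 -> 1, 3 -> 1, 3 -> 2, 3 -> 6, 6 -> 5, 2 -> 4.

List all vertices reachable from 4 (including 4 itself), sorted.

Start at 4.
Its neighbours: 1.
Nothing further is reachable.

1, 4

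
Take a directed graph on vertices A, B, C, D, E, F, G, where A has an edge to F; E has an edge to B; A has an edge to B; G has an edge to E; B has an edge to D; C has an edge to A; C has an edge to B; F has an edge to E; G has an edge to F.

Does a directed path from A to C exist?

Explore from A.
Distance 1: reach B, F.
Distance 2: reach D, E.
The search from A is exhausted; no directed path reaches C.

No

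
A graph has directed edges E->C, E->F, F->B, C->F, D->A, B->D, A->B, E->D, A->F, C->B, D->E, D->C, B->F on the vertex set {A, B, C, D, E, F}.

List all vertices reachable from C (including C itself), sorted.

A, B, C, D, E, F

Start at C.
Its neighbours: B, F.
Then their neighbours: D.
Then next layer: A, E.
Every vertex is now reached.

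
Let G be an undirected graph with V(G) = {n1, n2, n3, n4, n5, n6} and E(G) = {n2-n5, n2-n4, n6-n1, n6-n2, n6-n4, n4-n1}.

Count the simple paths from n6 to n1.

n6–n1
n6–n2–n4–n1
n6–n4–n1

3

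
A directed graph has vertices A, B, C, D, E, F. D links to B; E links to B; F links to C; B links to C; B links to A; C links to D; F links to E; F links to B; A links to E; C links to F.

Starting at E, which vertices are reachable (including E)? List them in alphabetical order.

A, B, C, D, E, F

Start at E.
Its neighbours: B.
Then their neighbours: A, C.
Then next layer: D, F.
Every vertex is now reached.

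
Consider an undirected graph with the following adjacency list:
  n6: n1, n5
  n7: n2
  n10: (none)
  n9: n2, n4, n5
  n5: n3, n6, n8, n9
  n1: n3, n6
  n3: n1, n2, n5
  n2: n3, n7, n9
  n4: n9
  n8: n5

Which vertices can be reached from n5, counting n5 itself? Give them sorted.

Start at n5.
Its neighbours: n3, n6, n8, n9.
Then their neighbours: n1, n2, n4.
Then next layer: n7.
Nothing further is reachable.

n1, n2, n3, n4, n5, n6, n7, n8, n9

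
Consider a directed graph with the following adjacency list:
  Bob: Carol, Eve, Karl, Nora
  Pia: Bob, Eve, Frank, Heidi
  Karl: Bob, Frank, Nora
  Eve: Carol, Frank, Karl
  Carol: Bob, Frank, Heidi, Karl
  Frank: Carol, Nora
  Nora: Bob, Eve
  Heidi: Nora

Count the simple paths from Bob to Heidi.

Bob→Carol→Heidi
Bob→Eve→Carol→Heidi
Bob→Eve→Frank→Carol→Heidi
Bob→Eve→Karl→Frank→Carol→Heidi
Bob→Karl→Frank→Carol→Heidi
Bob→Karl→Frank→Nora→Eve→Carol→Heidi
Bob→Karl→Nora→Eve→Carol→Heidi
Bob→Karl→Nora→Eve→Frank→Carol→Heidi
Bob→Nora→Eve→Carol→Heidi
Bob→Nora→Eve→Frank→Carol→Heidi
Bob→Nora→Eve→Karl→Frank→Carol→Heidi

11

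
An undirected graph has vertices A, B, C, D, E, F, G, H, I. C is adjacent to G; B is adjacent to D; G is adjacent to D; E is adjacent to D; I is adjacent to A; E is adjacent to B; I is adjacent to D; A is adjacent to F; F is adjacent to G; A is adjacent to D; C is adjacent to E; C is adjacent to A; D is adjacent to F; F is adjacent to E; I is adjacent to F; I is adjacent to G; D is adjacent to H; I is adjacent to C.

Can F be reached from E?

Yes

Explore from E.
Distance 1: reach B, C, D, F.
Found F.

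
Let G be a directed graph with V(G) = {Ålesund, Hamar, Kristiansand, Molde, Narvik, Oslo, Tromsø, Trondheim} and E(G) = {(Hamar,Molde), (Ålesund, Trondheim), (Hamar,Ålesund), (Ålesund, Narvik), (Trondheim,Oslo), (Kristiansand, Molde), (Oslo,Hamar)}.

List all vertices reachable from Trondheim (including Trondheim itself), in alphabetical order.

Ålesund, Hamar, Molde, Narvik, Oslo, Trondheim

Start at Trondheim.
Its neighbours: Oslo.
Then their neighbours: Hamar.
Then next layer: Ålesund, Molde.
Then next layer: Narvik.
Nothing further is reachable.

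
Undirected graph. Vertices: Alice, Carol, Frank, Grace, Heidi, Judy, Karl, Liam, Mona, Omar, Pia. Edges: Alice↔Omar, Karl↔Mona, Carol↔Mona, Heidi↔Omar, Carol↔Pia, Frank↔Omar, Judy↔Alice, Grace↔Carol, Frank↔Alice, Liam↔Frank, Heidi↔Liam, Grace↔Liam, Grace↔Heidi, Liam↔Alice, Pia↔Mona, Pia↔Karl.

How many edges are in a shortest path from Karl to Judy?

6

Distance 0: Karl.
Distance 1: Mona, Pia.
Distance 2: Carol.
Distance 3: Grace.
Distance 4: Heidi, Liam.
Distance 5: Alice, Frank, Omar.
Distance 6: Judy — contains Judy.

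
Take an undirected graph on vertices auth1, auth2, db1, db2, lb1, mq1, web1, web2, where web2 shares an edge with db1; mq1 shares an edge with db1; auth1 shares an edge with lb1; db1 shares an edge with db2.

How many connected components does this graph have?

From auth1: component {auth1, lb1}.
From auth2: component {auth2}.
From db1: component {db1, db2, mq1, web2}.
From web1: component {web1}.
That's 4 components.

4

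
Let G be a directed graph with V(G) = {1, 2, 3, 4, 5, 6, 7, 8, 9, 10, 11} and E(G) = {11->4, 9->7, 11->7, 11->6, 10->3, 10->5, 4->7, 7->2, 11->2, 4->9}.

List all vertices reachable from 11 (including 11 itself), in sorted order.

Start at 11.
Its neighbours: 2, 4, 6, 7.
Then their neighbours: 9.
Nothing further is reachable.

2, 4, 6, 7, 9, 11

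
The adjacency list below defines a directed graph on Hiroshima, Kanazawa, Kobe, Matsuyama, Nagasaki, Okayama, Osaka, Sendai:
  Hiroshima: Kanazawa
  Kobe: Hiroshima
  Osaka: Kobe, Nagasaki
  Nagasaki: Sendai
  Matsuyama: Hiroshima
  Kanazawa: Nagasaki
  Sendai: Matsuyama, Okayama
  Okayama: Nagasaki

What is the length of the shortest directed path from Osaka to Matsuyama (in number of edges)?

3

Distance 0: Osaka.
Distance 1: Kobe, Nagasaki.
Distance 2: Hiroshima, Sendai.
Distance 3: Kanazawa, Matsuyama, Okayama — contains Matsuyama.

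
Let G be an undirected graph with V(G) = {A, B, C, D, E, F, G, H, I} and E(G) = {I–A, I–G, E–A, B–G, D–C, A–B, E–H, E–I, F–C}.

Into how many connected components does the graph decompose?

From A: component {A, B, E, G, H, I}.
From C: component {C, D, F}.
That's 2 components.

2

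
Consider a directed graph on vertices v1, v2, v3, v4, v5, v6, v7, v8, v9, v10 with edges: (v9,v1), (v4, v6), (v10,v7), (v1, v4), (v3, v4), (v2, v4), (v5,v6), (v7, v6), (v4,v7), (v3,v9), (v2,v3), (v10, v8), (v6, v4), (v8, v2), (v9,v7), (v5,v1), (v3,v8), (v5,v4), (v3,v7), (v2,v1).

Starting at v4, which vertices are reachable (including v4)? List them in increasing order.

v4, v6, v7

Start at v4.
Its neighbours: v6, v7.
Nothing further is reachable.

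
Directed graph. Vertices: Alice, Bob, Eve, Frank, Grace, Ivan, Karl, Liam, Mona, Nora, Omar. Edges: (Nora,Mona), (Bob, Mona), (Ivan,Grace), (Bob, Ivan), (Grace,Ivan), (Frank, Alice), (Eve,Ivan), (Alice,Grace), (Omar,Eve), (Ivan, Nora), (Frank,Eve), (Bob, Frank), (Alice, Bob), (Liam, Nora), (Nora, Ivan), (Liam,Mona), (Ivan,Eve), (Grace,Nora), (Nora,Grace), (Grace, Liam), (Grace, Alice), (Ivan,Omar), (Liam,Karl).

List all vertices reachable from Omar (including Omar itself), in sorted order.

Start at Omar.
Its neighbours: Eve.
Then their neighbours: Ivan.
Then next layer: Grace, Nora.
Then next layer: Alice, Liam, Mona.
Then next layer: Bob, Karl.
Then next layer: Frank.
Every vertex is now reached.

Alice, Bob, Eve, Frank, Grace, Ivan, Karl, Liam, Mona, Nora, Omar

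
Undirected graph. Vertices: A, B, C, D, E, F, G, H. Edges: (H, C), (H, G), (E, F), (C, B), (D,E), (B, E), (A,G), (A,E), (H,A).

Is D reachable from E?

Yes

Explore from E.
Distance 1: reach A, B, D, F.
Found D.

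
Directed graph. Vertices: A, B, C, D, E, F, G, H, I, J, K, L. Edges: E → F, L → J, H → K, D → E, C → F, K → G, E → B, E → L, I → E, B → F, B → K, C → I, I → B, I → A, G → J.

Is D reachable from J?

No

J has no outgoing edges, so nothing is reachable from it.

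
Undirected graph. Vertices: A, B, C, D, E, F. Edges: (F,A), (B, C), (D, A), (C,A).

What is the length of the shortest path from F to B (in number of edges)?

3

Distance 0: F.
Distance 1: A.
Distance 2: C, D.
Distance 3: B — contains B.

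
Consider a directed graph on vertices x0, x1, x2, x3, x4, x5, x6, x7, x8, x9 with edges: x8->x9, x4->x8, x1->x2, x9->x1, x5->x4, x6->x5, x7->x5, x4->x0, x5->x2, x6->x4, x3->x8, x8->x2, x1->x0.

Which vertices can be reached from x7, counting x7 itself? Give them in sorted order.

x0, x1, x2, x4, x5, x7, x8, x9

Start at x7.
Its neighbours: x5.
Then their neighbours: x2, x4.
Then next layer: x0, x8.
Then next layer: x9.
Then next layer: x1.
Nothing further is reachable.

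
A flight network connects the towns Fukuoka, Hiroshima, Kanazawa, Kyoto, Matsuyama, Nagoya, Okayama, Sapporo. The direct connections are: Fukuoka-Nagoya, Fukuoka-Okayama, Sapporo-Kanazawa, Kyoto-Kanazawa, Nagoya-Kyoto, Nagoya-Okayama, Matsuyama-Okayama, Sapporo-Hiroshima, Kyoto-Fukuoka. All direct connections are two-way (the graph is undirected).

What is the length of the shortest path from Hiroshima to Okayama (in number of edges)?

5

Distance 0: Hiroshima.
Distance 1: Sapporo.
Distance 2: Kanazawa.
Distance 3: Kyoto.
Distance 4: Fukuoka, Nagoya.
Distance 5: Okayama — contains Okayama.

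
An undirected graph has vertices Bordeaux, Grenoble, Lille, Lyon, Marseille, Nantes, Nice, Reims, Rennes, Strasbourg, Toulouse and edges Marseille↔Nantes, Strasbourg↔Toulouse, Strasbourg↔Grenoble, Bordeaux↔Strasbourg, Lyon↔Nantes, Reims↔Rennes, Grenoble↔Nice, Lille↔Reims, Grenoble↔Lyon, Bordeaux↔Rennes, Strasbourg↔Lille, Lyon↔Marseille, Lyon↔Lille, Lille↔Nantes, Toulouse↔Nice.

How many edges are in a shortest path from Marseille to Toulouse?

Distance 0: Marseille.
Distance 1: Lyon, Nantes.
Distance 2: Grenoble, Lille.
Distance 3: Nice, Reims, Strasbourg.
Distance 4: Bordeaux, Rennes, Toulouse — contains Toulouse.

4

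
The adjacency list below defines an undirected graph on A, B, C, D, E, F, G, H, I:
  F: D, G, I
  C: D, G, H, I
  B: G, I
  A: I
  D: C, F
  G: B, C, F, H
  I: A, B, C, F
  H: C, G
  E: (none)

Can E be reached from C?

No

Explore from C.
Distance 1: reach D, G, H, I.
Distance 2: reach A, B, F.
The search is exhausted without reaching E; it lies in a different component.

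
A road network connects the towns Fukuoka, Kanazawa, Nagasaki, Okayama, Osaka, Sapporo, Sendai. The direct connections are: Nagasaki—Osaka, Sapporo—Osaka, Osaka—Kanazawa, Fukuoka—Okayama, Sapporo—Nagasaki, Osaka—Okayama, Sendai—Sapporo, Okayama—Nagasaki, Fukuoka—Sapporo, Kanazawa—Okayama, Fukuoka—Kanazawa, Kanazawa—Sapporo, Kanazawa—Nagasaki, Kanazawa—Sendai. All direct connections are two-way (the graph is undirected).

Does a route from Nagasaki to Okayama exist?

Explore from Nagasaki.
Distance 1: reach Kanazawa, Okayama, Osaka, Sapporo.
Found Okayama.

Yes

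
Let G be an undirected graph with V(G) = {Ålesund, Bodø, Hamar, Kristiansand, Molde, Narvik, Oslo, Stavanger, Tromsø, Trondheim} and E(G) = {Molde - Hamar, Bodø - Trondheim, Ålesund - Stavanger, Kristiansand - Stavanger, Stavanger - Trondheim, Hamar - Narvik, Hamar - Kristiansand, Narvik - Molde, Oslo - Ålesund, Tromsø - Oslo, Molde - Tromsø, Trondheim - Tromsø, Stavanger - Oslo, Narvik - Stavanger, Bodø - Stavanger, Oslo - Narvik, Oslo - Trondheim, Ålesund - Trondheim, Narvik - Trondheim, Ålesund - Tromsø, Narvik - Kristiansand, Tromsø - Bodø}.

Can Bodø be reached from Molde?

Yes

Explore from Molde.
Distance 1: reach Hamar, Narvik, Tromsø.
Distance 2: reach Ålesund, Bodø, Kristiansand, Oslo, Stavanger, Trondheim.
Found Bodø.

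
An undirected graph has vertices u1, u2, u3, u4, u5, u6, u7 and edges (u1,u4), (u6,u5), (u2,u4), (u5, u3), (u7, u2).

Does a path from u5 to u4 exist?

No

Explore from u5.
Distance 1: reach u3, u6.
The search is exhausted without reaching u4; it lies in a different component.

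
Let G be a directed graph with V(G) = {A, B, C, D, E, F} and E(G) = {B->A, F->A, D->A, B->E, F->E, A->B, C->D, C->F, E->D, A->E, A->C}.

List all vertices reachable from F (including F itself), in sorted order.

A, B, C, D, E, F

Start at F.
Its neighbours: A, E.
Then their neighbours: B, C, D.
Every vertex is now reached.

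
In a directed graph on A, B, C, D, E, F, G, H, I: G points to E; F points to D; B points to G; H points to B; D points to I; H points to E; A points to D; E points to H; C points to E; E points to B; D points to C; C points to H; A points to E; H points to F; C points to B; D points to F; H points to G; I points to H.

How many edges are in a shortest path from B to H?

Distance 0: B.
Distance 1: G.
Distance 2: E.
Distance 3: H — contains H.

3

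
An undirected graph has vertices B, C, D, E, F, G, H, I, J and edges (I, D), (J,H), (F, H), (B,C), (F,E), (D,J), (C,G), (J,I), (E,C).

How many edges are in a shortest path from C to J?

Distance 0: C.
Distance 1: B, E, G.
Distance 2: F.
Distance 3: H.
Distance 4: J — contains J.

4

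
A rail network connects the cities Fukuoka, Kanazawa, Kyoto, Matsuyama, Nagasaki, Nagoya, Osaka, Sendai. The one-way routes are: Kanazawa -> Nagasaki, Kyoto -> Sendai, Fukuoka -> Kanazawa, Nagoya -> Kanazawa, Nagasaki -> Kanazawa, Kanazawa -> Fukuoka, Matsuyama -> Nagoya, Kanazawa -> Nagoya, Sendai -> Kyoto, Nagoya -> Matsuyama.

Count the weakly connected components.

From Fukuoka: component {Fukuoka, Kanazawa, Matsuyama, Nagasaki, Nagoya}.
From Kyoto: component {Kyoto, Sendai}.
From Osaka: component {Osaka}.
That's 3 components.

3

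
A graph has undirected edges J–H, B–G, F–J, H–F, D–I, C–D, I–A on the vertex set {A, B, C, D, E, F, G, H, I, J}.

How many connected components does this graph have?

From A: component {A, C, D, I}.
From B: component {B, G}.
From E: component {E}.
From F: component {F, H, J}.
That's 4 components.

4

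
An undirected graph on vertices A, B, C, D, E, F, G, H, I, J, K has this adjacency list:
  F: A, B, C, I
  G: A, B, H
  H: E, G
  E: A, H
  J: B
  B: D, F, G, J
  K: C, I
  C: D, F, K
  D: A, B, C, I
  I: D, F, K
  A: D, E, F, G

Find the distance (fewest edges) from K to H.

5

Distance 0: K.
Distance 1: C, I.
Distance 2: D, F.
Distance 3: A, B.
Distance 4: E, G, J.
Distance 5: H — contains H.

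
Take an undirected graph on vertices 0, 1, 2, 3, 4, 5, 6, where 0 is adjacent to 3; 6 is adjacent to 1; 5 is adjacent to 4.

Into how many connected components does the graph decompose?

4

From 0: component {0, 3}.
From 1: component {1, 6}.
From 2: component {2}.
From 4: component {4, 5}.
That's 4 components.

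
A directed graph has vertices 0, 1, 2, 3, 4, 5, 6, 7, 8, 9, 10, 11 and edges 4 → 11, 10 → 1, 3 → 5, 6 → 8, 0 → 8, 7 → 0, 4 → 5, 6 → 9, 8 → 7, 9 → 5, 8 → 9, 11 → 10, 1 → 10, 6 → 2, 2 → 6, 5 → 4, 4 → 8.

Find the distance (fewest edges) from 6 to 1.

Distance 0: 6.
Distance 1: 2, 8, 9.
Distance 2: 5, 7.
Distance 3: 0, 4.
Distance 4: 11.
Distance 5: 10.
Distance 6: 1 — contains 1.

6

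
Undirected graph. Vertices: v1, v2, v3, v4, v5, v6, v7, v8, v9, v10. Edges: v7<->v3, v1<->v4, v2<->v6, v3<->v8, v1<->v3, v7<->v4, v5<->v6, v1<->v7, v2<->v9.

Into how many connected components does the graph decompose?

From v1: component {v1, v3, v4, v7, v8}.
From v2: component {v2, v5, v6, v9}.
From v10: component {v10}.
That's 3 components.

3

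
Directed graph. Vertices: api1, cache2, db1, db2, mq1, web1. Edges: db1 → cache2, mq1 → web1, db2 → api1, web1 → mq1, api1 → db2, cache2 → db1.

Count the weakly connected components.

From api1: component {api1, db2}.
From cache2: component {cache2, db1}.
From mq1: component {mq1, web1}.
That's 3 components.

3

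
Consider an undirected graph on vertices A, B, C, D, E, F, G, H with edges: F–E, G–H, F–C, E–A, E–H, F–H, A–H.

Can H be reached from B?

No

B has no edges, so nothing is reachable from it.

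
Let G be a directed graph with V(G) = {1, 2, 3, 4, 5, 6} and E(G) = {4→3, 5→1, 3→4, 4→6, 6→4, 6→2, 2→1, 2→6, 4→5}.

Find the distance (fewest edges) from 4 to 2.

Distance 0: 4.
Distance 1: 3, 5, 6.
Distance 2: 1, 2 — contains 2.

2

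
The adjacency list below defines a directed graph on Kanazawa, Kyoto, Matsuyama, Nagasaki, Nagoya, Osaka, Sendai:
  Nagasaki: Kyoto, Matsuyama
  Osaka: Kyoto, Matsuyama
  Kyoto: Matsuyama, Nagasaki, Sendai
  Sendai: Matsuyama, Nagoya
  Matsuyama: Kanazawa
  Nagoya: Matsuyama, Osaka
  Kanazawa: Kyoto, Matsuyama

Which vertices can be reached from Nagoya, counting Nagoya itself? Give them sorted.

Kanazawa, Kyoto, Matsuyama, Nagasaki, Nagoya, Osaka, Sendai

Start at Nagoya.
Its neighbours: Matsuyama, Osaka.
Then their neighbours: Kanazawa, Kyoto.
Then next layer: Nagasaki, Sendai.
Every vertex is now reached.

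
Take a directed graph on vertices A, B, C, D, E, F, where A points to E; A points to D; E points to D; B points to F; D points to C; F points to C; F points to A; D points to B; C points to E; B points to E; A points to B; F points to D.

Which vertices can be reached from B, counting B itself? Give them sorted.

Start at B.
Its neighbours: E, F.
Then their neighbours: A, C, D.
Every vertex is now reached.

A, B, C, D, E, F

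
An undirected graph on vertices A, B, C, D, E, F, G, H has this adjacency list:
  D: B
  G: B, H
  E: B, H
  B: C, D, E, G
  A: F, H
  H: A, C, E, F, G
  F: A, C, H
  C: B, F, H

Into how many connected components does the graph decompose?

1

From A: component {A, B, C, D, E, F, G, H}.
That's 1 component.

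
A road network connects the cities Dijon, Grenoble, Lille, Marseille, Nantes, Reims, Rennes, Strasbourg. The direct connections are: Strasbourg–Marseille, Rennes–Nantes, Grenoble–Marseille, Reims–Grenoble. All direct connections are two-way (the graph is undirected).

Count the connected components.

From Dijon: component {Dijon}.
From Grenoble: component {Grenoble, Marseille, Reims, Strasbourg}.
From Lille: component {Lille}.
From Nantes: component {Nantes, Rennes}.
That's 4 components.

4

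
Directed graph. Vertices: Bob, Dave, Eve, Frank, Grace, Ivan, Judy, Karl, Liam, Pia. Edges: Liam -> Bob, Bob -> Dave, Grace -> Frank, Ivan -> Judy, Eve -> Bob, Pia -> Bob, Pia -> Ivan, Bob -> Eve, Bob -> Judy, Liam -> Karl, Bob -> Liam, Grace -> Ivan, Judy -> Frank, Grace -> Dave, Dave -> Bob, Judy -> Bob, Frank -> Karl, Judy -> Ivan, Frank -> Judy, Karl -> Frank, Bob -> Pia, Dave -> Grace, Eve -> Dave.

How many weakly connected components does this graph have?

1

From Bob: component {Bob, Dave, Eve, Frank, Grace, Ivan, Judy, Karl, Liam, Pia}.
That's 1 component.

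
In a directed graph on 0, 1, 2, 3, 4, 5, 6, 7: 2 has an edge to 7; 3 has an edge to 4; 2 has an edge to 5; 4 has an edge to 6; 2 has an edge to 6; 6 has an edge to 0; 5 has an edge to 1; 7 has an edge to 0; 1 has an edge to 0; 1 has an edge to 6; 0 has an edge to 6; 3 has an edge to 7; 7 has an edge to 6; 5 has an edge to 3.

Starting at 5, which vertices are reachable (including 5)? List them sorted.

0, 1, 3, 4, 5, 6, 7

Start at 5.
Its neighbours: 1, 3.
Then their neighbours: 0, 4, 6, 7.
Nothing further is reachable.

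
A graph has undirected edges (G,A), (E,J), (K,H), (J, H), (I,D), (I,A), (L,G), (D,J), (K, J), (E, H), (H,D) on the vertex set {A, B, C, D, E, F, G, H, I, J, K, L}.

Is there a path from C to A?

No

C has no edges, so nothing is reachable from it.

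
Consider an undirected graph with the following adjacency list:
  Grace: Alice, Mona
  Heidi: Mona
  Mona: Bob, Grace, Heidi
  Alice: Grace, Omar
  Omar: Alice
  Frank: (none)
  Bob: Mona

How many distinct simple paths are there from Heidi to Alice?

1

Heidi–Mona–Grace–Alice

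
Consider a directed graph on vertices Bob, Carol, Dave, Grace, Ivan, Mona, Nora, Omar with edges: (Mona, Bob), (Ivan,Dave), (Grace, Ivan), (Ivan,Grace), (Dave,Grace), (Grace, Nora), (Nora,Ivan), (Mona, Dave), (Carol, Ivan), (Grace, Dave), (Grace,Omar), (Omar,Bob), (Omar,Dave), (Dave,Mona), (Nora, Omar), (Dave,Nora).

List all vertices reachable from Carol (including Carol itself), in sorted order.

Bob, Carol, Dave, Grace, Ivan, Mona, Nora, Omar

Start at Carol.
Its neighbours: Ivan.
Then their neighbours: Dave, Grace.
Then next layer: Mona, Nora, Omar.
Then next layer: Bob.
Every vertex is now reached.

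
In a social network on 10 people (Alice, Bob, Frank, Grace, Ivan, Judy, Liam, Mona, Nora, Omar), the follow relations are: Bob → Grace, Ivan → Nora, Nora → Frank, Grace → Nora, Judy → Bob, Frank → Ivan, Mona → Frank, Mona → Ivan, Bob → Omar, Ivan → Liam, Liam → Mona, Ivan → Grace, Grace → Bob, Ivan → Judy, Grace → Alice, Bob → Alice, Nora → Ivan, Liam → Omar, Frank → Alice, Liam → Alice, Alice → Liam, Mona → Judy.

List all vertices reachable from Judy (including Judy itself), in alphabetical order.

Alice, Bob, Frank, Grace, Ivan, Judy, Liam, Mona, Nora, Omar

Start at Judy.
Its neighbours: Bob.
Then their neighbours: Alice, Grace, Omar.
Then next layer: Liam, Nora.
Then next layer: Frank, Ivan, Mona.
Every vertex is now reached.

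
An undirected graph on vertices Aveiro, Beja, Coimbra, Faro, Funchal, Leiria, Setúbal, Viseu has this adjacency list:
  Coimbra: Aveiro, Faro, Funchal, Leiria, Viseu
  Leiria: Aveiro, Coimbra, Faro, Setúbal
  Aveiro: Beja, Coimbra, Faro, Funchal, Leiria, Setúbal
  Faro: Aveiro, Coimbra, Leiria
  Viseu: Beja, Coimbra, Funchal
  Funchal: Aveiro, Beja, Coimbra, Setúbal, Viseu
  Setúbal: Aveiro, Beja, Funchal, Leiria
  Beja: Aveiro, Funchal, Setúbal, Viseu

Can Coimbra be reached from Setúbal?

Yes

Explore from Setúbal.
Distance 1: reach Aveiro, Beja, Funchal, Leiria.
Distance 2: reach Coimbra, Faro, Viseu.
Found Coimbra.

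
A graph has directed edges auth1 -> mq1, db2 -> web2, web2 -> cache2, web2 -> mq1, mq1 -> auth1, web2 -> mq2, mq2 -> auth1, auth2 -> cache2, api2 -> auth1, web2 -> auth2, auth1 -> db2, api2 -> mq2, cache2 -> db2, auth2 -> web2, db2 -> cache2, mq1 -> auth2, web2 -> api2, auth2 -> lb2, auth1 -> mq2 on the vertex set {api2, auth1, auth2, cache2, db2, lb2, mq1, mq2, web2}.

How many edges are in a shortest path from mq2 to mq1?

Distance 0: mq2.
Distance 1: auth1.
Distance 2: db2, mq1 — contains mq1.

2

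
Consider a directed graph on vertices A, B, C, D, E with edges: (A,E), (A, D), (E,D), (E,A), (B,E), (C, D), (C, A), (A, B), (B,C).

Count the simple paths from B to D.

5

B→C→A→D
B→C→A→E→D
B→C→D
B→E→A→D
B→E→D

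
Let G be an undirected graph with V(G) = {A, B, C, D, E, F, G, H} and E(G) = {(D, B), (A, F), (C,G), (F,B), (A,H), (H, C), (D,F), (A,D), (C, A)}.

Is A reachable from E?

E has no edges, so nothing is reachable from it.

No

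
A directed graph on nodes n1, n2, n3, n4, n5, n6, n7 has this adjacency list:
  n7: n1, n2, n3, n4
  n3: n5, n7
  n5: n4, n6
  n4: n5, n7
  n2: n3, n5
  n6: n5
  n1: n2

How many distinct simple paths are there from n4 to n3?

n4→n7→n1→n2→n3
n4→n7→n2→n3
n4→n7→n3

3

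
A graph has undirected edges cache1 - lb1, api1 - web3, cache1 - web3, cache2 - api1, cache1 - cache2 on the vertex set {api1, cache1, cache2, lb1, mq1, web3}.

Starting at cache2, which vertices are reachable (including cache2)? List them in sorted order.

Start at cache2.
Its neighbours: api1, cache1.
Then their neighbours: lb1, web3.
Nothing further is reachable.

api1, cache1, cache2, lb1, web3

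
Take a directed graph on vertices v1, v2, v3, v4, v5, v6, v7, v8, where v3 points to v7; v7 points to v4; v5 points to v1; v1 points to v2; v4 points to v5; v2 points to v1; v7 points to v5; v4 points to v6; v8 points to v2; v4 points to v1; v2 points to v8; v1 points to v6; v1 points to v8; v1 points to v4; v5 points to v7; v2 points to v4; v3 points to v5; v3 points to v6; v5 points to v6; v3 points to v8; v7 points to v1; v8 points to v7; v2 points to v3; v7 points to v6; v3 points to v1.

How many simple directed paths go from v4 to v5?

8

v4→v1→v2→v3→v5
v4→v1→v2→v3→v7→v5
v4→v1→v2→v3→v8→v7→v5
v4→v1→v2→v8→v7→v5
v4→v1→v8→v2→v3→v5
v4→v1→v8→v2→v3→v7→v5
v4→v1→v8→v7→v5
v4→v5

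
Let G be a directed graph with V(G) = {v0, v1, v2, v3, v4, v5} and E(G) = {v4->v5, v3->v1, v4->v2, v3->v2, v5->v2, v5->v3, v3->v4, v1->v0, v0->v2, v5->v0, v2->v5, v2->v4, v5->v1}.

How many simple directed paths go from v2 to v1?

v2→v4→v5→v1
v2→v4→v5→v3→v1
v2→v5→v1
v2→v5→v3→v1

4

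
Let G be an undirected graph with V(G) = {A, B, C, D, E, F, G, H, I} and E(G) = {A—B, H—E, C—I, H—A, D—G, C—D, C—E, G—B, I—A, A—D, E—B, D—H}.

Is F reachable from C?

Explore from C.
Distance 1: reach D, E, I.
Distance 2: reach A, B, G, H.
The search is exhausted without reaching F; it lies in a different component.

No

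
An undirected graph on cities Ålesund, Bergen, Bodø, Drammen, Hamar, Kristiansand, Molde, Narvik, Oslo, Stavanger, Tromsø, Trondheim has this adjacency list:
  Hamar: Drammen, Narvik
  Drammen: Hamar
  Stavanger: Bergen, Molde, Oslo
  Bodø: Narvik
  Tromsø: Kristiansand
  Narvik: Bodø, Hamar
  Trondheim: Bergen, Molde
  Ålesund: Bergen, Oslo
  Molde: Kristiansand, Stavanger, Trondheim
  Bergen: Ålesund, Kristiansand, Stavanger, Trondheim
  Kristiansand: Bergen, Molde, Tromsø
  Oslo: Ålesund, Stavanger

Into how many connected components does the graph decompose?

2

From Ålesund: component {Ålesund, Bergen, Kristiansand, Molde, Oslo, Stavanger, Tromsø, Trondheim}.
From Bodø: component {Bodø, Drammen, Hamar, Narvik}.
That's 2 components.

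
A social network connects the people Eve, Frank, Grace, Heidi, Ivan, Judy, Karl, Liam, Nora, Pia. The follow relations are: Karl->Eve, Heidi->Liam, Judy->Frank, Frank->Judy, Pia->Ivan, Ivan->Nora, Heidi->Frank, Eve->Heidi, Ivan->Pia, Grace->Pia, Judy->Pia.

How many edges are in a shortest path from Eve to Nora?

Distance 0: Eve.
Distance 1: Heidi.
Distance 2: Frank, Liam.
Distance 3: Judy.
Distance 4: Pia.
Distance 5: Ivan.
Distance 6: Nora — contains Nora.

6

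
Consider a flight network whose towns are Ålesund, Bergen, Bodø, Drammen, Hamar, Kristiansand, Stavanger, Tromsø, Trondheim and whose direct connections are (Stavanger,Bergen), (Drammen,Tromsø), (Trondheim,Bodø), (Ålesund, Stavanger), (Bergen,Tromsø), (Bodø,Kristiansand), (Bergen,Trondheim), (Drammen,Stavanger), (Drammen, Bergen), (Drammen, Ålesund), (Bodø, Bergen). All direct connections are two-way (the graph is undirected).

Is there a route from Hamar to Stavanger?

Hamar has no edges, so nothing is reachable from it.

No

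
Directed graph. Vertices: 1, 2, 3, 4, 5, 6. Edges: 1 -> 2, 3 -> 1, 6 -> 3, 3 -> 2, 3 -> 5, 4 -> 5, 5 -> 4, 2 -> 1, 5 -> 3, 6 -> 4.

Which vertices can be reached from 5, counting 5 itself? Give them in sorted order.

Start at 5.
Its neighbours: 3, 4.
Then their neighbours: 1, 2.
Nothing further is reachable.

1, 2, 3, 4, 5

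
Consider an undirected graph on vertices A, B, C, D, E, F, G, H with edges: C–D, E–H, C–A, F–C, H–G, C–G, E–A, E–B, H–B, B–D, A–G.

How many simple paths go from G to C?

G–A–C
G–A–E–B–D–C
G–A–E–H–B–D–C
G–C
G–H–B–D–C
G–H–B–E–A–C
G–H–E–A–C
G–H–E–B–D–C

8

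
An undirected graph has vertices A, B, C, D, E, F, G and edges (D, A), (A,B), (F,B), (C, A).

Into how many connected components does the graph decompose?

3

From A: component {A, B, C, D, F}.
From E: component {E}.
From G: component {G}.
That's 3 components.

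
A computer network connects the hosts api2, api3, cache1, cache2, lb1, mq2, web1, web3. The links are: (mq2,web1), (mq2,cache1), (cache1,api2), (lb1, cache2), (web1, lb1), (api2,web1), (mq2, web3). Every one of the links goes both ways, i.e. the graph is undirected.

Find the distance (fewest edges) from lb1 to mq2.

Distance 0: lb1.
Distance 1: cache2, web1.
Distance 2: api2, mq2 — contains mq2.

2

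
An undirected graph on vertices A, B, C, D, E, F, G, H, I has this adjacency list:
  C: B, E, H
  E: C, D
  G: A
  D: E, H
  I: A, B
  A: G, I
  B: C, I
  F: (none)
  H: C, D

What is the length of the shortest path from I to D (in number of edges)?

4

Distance 0: I.
Distance 1: A, B.
Distance 2: C, G.
Distance 3: E, H.
Distance 4: D — contains D.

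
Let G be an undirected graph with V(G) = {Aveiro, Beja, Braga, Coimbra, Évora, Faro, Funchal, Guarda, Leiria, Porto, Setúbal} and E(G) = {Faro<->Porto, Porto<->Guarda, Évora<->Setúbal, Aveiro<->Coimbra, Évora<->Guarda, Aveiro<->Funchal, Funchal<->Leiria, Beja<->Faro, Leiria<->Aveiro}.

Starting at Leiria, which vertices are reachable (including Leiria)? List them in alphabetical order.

Start at Leiria.
Its neighbours: Aveiro, Funchal.
Then their neighbours: Coimbra.
Nothing further is reachable.

Aveiro, Coimbra, Funchal, Leiria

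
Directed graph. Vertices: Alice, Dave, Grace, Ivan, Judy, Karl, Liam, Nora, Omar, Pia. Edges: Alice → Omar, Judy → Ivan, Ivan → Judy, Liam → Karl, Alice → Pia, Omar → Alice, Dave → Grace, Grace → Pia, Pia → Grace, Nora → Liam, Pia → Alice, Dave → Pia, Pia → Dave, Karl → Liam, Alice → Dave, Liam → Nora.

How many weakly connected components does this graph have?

3

From Alice: component {Alice, Dave, Grace, Omar, Pia}.
From Ivan: component {Ivan, Judy}.
From Karl: component {Karl, Liam, Nora}.
That's 3 components.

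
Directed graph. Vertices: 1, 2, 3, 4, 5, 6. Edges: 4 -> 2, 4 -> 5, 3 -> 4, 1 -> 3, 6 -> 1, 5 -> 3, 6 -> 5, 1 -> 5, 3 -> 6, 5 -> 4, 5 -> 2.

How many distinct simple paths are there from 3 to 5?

3

3→4→5
3→6→1→5
3→6→5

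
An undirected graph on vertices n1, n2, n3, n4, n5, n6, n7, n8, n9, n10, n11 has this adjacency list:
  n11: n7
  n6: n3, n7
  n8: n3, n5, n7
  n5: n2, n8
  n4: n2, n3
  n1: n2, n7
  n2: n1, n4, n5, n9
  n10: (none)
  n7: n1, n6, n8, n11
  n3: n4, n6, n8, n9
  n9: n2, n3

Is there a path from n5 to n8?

Yes

Explore from n5.
Distance 1: reach n2, n8.
Found n8.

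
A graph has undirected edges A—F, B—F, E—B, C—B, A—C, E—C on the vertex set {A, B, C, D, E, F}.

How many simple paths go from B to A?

B–C–A
B–E–C–A
B–F–A

3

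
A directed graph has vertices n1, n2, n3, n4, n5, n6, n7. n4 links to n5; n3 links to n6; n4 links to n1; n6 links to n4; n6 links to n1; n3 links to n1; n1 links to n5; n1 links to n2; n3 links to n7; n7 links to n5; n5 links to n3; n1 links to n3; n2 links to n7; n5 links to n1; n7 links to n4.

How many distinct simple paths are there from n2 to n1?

8

n2→n7→n4→n1
n2→n7→n4→n5→n1
n2→n7→n4→n5→n3→n1
n2→n7→n4→n5→n3→n6→n1
n2→n7→n5→n1
n2→n7→n5→n3→n1
n2→n7→n5→n3→n6→n1
n2→n7→n5→n3→n6→n4→n1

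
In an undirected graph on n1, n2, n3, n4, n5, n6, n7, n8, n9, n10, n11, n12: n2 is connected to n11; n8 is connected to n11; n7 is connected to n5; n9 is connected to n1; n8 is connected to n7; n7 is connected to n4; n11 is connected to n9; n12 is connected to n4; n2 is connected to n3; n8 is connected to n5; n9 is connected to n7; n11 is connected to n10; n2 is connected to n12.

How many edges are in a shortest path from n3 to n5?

Distance 0: n3.
Distance 1: n2.
Distance 2: n11, n12.
Distance 3: n4, n8, n9, n10.
Distance 4: n1, n5, n7 — contains n5.

4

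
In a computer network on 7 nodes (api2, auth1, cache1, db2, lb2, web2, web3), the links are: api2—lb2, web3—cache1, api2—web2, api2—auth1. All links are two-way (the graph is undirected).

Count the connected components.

From api2: component {api2, auth1, lb2, web2}.
From cache1: component {cache1, web3}.
From db2: component {db2}.
That's 3 components.

3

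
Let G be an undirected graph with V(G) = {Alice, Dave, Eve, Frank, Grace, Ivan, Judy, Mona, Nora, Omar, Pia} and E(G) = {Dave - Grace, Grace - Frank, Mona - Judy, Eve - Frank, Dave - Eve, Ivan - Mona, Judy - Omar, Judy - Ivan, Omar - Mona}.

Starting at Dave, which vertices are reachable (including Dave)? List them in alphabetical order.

Dave, Eve, Frank, Grace

Start at Dave.
Its neighbours: Eve, Grace.
Then their neighbours: Frank.
Nothing further is reachable.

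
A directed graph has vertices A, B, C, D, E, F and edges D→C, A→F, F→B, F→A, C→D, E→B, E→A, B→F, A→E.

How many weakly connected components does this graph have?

2

From A: component {A, B, E, F}.
From C: component {C, D}.
That's 2 components.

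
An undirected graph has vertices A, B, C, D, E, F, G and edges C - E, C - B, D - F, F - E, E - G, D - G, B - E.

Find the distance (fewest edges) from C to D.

3

Distance 0: C.
Distance 1: B, E.
Distance 2: F, G.
Distance 3: D — contains D.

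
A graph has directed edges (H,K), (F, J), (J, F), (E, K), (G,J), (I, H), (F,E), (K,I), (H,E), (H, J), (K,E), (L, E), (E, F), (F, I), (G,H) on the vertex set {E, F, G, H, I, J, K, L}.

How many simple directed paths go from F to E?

F→E
F→I→H→E
F→I→H→K→E

3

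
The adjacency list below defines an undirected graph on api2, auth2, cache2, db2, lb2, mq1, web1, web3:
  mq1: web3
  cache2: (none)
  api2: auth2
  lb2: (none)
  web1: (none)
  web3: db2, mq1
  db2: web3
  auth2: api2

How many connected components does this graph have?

From api2: component {api2, auth2}.
From cache2: component {cache2}.
From db2: component {db2, mq1, web3}.
From lb2: component {lb2}.
From web1: component {web1}.
That's 5 components.

5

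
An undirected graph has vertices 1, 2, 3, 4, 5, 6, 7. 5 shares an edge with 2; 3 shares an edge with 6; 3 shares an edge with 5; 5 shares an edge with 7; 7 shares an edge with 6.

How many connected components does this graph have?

From 1: component {1}.
From 2: component {2, 3, 5, 6, 7}.
From 4: component {4}.
That's 3 components.

3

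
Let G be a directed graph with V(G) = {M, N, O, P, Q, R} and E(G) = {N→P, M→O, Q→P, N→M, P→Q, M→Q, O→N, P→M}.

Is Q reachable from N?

Explore from N.
Distance 1: reach M, P.
Distance 2: reach O, Q.
Found Q.

Yes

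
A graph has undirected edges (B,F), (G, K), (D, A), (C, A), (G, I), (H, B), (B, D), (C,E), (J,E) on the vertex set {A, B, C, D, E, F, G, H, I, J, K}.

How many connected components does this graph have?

2

From A: component {A, B, C, D, E, F, H, J}.
From G: component {G, I, K}.
That's 2 components.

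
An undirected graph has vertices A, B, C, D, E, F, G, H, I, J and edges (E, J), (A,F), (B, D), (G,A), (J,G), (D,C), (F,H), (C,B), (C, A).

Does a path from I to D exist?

I has no edges, so nothing is reachable from it.

No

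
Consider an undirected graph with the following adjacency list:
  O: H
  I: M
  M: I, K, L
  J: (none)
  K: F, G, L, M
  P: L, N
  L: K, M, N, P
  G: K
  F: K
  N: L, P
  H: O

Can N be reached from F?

Yes

Explore from F.
Distance 1: reach K.
Distance 2: reach G, L, M.
Distance 3: reach I, N, P.
Found N.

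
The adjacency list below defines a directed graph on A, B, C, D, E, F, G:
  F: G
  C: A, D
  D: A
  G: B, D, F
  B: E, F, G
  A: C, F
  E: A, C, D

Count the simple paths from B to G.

6

B→E→A→F→G
B→E→C→A→F→G
B→E→C→D→A→F→G
B→E→D→A→F→G
B→F→G
B→G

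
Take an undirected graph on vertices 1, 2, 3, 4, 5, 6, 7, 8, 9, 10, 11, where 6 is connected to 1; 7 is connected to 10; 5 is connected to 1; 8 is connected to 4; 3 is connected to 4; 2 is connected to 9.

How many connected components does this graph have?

5

From 1: component {1, 5, 6}.
From 2: component {2, 9}.
From 3: component {3, 4, 8}.
From 7: component {7, 10}.
From 11: component {11}.
That's 5 components.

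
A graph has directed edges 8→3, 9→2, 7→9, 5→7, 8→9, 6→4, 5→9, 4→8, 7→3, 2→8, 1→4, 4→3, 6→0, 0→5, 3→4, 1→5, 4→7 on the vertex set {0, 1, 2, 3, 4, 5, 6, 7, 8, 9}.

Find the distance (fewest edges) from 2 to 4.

3

Distance 0: 2.
Distance 1: 8.
Distance 2: 3, 9.
Distance 3: 4 — contains 4.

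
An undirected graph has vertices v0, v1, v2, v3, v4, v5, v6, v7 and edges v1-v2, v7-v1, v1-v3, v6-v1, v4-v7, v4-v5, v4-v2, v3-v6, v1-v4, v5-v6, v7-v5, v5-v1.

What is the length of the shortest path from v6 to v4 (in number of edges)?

2

Distance 0: v6.
Distance 1: v1, v3, v5.
Distance 2: v2, v4, v7 — contains v4.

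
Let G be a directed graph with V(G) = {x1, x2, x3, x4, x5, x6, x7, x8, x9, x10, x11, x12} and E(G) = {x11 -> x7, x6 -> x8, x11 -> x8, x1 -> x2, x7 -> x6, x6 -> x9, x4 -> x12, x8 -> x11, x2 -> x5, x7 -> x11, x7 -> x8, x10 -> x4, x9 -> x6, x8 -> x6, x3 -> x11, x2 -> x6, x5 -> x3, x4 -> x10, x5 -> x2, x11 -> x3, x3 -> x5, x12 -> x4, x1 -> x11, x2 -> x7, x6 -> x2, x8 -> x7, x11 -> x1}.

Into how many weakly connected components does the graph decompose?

From x1: component {x1, x2, x3, x5, x6, x7, x8, x9, x11}.
From x4: component {x4, x10, x12}.
That's 2 components.

2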